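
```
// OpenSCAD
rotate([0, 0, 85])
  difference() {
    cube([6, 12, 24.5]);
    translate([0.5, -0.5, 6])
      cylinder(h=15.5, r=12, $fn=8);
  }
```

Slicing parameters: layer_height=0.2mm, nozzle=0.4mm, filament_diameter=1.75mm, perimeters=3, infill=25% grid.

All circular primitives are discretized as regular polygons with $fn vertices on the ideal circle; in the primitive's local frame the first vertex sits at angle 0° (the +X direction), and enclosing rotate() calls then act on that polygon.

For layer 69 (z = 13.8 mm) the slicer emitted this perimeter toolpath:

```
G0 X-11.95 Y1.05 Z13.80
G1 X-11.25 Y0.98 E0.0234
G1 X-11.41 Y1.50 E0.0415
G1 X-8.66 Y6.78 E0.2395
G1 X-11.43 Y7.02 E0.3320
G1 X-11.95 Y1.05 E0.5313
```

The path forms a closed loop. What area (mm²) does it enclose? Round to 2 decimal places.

9.31 mm²

Apply the shoelace formula to the sequence of (X, Y) vertices; enclosed area = 9.31 mm².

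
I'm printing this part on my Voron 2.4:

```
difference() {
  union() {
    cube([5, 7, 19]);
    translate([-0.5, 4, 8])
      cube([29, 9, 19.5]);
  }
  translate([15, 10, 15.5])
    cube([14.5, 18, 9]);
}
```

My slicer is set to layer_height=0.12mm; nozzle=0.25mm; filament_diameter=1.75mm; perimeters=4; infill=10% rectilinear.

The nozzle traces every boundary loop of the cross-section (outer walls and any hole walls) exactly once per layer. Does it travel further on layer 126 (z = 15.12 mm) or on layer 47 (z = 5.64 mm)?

Layer 126 (z = 15.12): the cube is present — its section is the full 5×7 rectangle (perimeter 24.00 mm); the cube at (-0.5, 4) is present — its section is the full 29×9 rectangle (perimeter 76.00 mm); Taking the union: the regions partially overlap (shared area 15.00 mm²), so the edge portions inside another operand are dropped and the merged outline is re-measured after clipping — boundary = 84.00 mm; the cube at (15, 10) is absent (z outside [15.5, 24.5]); Taking the first minus the rest: none of the subtracted shapes is present at this height, so that combined region is unchanged — boundary = 84.00 mm. So its perimeter = 84.00 mm. Layer 47 (z = 5.64): the cube is present — its section is the full 5×7 rectangle (perimeter 24.00 mm); the cube at (-0.5, 4) is not intersected at this z (z outside [8, 27.5]); Merging all regions: only the 5×7 cube is present, so the union is just that shape — boundary = 24.00 mm; the cube at (15, 10) is not intersected at this z (z outside [15.5, 24.5]); After the difference (first − rest): none of the subtracted shapes is present at this height, so the result so far is unchanged — boundary = 24.00 mm. So its perimeter = 24.00 mm. Layer 126 is larger (84.00 vs 24.00 mm).

layer 126 (z = 15.12 mm)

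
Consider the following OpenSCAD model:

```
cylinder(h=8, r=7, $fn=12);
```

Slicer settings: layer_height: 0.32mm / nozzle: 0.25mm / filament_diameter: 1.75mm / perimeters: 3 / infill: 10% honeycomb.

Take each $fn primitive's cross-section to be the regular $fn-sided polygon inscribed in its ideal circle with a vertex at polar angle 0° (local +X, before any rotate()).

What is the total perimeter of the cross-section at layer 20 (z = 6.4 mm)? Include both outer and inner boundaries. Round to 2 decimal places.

43.48 mm

At z = 6.4 mm: the cylinder: section is a regular 12-gon, circumradius r=7 (perimeter = 2·12·7.000·sin(180°/12) = 43.48 mm). Overall, the cross-section is a single solid region. Total boundary length (outer) = 43.48 mm.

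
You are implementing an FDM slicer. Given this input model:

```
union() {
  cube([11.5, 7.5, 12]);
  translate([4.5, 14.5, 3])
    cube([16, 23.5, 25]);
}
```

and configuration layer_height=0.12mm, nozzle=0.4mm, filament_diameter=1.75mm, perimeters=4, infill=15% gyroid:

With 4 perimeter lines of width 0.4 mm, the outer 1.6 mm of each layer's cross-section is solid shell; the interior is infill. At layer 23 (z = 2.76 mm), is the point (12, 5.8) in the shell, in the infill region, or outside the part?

outside

At z = 2.76 mm: the 11.5×7.5 cube contributes its full rectangle; the cube at (4.5, 14.5) is not intersected at this z (z outside [3, 28]); Combining (union): only the 11.5×7.5 cube is present, so the union is just that shape — 1 connected region. Overall, the cross-section is a single solid region. The nearest boundary edge runs (11.50, 0.00)→(11.50, 7.50); distance from the point to it = 0.50 mm. The point is not inside any of the regions above, so it lies outside the cross-section (0.50 mm from the nearest boundary).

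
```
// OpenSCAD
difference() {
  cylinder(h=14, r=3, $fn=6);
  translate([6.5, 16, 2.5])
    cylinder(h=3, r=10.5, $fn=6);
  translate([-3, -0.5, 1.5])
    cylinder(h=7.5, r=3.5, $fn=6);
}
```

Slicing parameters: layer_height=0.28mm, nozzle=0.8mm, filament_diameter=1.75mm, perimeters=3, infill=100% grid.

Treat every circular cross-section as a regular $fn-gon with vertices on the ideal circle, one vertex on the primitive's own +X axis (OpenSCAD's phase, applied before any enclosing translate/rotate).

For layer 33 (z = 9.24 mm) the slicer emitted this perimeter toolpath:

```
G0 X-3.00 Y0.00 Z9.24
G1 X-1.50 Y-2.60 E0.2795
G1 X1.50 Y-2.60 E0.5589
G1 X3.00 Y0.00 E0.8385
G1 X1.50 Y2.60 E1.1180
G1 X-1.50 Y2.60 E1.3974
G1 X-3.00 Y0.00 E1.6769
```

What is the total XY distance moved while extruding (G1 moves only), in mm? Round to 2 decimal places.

18.01 mm

Sum the Euclidean lengths of each G1 segment: total = 18.01 mm.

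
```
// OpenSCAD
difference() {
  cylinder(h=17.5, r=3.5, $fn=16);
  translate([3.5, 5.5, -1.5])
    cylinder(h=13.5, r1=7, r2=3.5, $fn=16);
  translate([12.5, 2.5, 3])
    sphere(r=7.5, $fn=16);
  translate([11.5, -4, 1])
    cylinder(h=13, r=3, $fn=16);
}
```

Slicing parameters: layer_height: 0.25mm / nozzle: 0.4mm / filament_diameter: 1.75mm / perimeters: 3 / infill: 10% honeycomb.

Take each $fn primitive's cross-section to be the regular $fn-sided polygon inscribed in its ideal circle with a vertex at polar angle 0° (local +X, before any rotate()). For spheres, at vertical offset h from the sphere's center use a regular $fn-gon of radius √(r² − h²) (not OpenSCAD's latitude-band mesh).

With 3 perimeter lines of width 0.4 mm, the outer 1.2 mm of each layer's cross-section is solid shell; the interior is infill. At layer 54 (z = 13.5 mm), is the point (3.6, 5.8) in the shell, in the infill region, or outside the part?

outside

At z = 13.5 mm: the r=3.5 cylinder gives a regular 16-gon of circumradius 3.5 (constant along its height); the cone at (3.5, 5.5) does not reach this height (z outside [-1.5, 12]); the sphere at (12.5, 2.5) is absent (|z−center|=10.500 > r=7.5); the r=3 cylinder at (11.5, -4) gives a regular 16-gon of circumradius 3 (constant along its height); Subtracting the remaining from the first: starting from the r=3.5 cylinder, the r=3 cylinder at (11.5, -4) misses the remaining region (no effect) — 1 connected region. Overall, the cross-section is a single solid region. The nearest boundary edge runs (1.34, 3.23)→(2.47, 2.47); distance from the point to it = 3.39 mm. The point is not inside any of the regions above, so it lies outside the cross-section (3.39 mm from the nearest boundary).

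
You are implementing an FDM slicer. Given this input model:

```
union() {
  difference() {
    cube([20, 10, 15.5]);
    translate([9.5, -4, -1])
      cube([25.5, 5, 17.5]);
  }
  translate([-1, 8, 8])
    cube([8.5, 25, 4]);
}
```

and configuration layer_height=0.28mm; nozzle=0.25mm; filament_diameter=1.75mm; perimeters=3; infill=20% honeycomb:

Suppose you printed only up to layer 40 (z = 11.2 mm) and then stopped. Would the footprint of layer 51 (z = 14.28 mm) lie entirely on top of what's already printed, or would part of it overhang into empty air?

entirely on top

Compare the two slices. At z = 11.2: the cube (footprint 20×10) is included at this height (area 200.00 mm²); the cube at (9.5, -4) (footprint 25.5×5) is included at this height (area 127.50 mm²); Taking the first minus the rest: starting from the 20×10 cube (200.00 mm²), the 25.5×5 cube at (9.5, -4) partially overlaps it — only the 10.50 mm² overlap (of its 127.50 mm²) is removed, clipping the outline — area = 189.50 mm²; the cube at (-1, 8) is present — its section is the full 8.5×25 rectangle (area 212.50 mm²); Combining (union): the regions partially overlap — summed areas 402.00 mm² minus the doubly-counted overlap 15.00 mm² gives 387.00 mm² — area = 387.00 mm². At z = 14.28: the cube (footprint 20×10) is included at this height (area 200.00 mm²); the cube at (9.5, -4) is present — its section is the full 25.5×5 rectangle (area 127.50 mm²); Taking the first minus the rest: starting from the 20×10 cube (200.00 mm²), the 25.5×5 cube at (9.5, -4) partially overlaps it — only the 10.50 mm² overlap (of its 127.50 mm²) is removed, clipping the outline — area = 189.50 mm²; the cube at (-1, 8) is not intersected at this z (z outside [8, 12]); Merging all regions: only that combined region is present, so the union is just that shape — area = 189.50 mm². Checking containment: the cross-section at z = 14.28 is a subset of the cross-section at z = 11.2.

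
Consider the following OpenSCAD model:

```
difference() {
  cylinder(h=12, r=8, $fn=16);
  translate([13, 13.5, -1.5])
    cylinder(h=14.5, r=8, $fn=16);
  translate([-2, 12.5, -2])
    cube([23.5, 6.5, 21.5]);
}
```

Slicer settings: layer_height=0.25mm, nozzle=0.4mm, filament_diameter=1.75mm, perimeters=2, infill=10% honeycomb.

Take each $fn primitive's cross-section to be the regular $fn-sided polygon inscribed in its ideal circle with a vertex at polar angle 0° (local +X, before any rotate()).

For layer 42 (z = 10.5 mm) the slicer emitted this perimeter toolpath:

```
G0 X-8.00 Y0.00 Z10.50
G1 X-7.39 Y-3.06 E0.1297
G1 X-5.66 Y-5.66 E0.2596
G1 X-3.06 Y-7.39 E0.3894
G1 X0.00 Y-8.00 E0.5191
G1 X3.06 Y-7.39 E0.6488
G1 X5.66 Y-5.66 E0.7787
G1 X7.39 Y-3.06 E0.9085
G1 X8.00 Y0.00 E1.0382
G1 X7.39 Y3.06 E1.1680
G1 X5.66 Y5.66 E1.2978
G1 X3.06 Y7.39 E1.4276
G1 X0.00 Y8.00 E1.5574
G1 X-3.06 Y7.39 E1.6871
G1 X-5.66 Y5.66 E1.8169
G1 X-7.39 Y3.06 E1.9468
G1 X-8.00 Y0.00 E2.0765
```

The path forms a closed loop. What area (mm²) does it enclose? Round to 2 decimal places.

Apply the shoelace formula to the sequence of (X, Y) vertices; enclosed area = 195.95 mm².

195.95 mm²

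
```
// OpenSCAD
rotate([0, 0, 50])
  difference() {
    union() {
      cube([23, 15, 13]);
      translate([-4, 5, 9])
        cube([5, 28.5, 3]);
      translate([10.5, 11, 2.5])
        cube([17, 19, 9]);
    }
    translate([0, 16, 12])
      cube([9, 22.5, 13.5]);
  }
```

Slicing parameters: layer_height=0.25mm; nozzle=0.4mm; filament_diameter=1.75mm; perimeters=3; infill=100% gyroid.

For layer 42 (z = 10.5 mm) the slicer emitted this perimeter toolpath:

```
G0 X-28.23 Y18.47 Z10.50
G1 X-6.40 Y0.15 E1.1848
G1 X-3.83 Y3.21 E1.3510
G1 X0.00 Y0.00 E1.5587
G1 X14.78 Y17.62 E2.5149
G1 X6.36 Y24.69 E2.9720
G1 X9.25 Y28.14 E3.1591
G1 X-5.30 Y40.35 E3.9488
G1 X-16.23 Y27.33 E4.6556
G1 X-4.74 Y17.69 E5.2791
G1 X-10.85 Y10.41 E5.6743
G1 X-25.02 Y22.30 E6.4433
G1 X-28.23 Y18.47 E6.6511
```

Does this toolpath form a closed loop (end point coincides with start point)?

yes

Start point (G0): (-28.23, 18.47). End point (last G1): the path returns to the start — closed.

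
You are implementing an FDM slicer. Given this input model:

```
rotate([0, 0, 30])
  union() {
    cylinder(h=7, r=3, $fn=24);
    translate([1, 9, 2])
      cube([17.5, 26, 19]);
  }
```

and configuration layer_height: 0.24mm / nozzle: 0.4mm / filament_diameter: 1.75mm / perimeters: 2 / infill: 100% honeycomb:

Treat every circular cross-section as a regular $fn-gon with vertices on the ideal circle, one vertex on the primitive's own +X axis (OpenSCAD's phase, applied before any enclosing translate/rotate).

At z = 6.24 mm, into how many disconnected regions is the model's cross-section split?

2

At z = 6.24 mm: the cylinder: section is a regular 24-gon, circumradius r=3; the cube at (1, 9) is present — its section is the full 17.5×26 rectangle; Taking the union: the 2 present regions are separate (no shared area or edge), so areas and boundary lengths simply add and each stays a separate island — 2 connected regions; (rotated 30° about Z; rotation is an isometry so areas/perimeters/island counts are preserved). The result has 2 disconnected regions.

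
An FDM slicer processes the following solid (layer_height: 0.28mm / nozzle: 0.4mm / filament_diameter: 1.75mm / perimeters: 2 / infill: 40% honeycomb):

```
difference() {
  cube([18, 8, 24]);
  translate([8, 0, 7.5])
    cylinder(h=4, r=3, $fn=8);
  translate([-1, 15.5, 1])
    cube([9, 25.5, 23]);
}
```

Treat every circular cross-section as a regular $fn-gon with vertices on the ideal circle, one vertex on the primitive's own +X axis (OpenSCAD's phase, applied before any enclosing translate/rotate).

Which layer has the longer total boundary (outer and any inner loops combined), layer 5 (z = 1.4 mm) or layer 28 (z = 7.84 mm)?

layer 28 (z = 7.84 mm)

Layer 5 (z = 1.4): the cube is present — its section is the full 18×8 rectangle (perimeter 52.00 mm); the cylinder at (8, 0) does not reach this height (z outside [7.5, 11.5]); the cube at (-1, 15.5) (footprint 9×25.5) is included at this height (perimeter 69.00 mm); After the difference (first − rest): starting from the 18×8 cube, the 9×25.5 cube at (-1, 15.5) misses the remaining region (no effect) — boundary = 52.00 mm. So its perimeter = 52.00 mm. Layer 28 (z = 7.84): the cube (footprint 18×8) is included at this height (perimeter 52.00 mm); the r=3 cylinder at (8, 0) gives a regular 8-gon of circumradius 3 (constant along its height) (perimeter = 2·8·3.000·sin(180°/8) = 18.37 mm); the 9×25.5 cube at (-1, 15.5) contributes its full rectangle (perimeter 69.00 mm); Subtracting the remaining from the first: starting from the 18×8 cube, the r=3 cylinder at (8, 0) partially overlaps it — only the 12.73 mm² overlap (of its 25.46 mm²) is removed, clipping the outline; the 9×25.5 cube at (-1, 15.5) misses the remaining region (no effect) — boundary = 55.18 mm. So its perimeter = 55.18 mm. Layer 28 is larger (55.18 vs 52.00 mm).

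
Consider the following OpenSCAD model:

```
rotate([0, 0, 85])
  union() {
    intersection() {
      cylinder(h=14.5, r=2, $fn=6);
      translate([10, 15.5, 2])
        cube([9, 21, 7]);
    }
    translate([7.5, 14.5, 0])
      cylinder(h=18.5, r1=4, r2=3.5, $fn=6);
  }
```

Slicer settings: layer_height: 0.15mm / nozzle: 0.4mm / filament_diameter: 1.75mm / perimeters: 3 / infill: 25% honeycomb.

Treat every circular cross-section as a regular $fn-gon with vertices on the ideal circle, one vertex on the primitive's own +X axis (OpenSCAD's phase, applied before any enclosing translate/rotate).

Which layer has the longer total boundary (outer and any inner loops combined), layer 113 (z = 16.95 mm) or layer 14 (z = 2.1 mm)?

Layer 113 (z = 16.95): the cylinder is absent (z outside [0, 14.5]); the cube at (10, 15.5) does not reach this height (z outside [2, 9]); Taking the intersection: at least one operand is absent at this height, so nothing remains; the cone at (7.5, 14.5) contributes a regular 6-gon of circumradius 3.542 (interpolated between r1=4 and r2=3.5 at t=0.916) (perimeter = 2·6·3.542·sin(180°/6) = 21.25 mm); Merging all regions: only the cone at (7.5, 14.5) is present, so the union is just that shape — boundary = 21.25 mm; (whole slice rotated 85° about Z — lengths, areas and connectivity unchanged). So its perimeter = 21.25 mm. Layer 14 (z = 2.1): the cylinder: section is a regular 6-gon, circumradius r=2 (perimeter = 2·6·2.000·sin(180°/6) = 12.00 mm); the 9×21 cube at (10, 15.5) contributes its full rectangle (perimeter 60.00 mm); After intersecting: the 9×21 cube at (10, 15.5) does not overlap the r=2 cylinder (empty) — nothing remains; the cone at (7.5, 14.5) contributes a regular 6-gon of circumradius 3.943 (interpolated between r1=4 and r2=3.5 at t=0.114) (perimeter = 2·6·3.943·sin(180°/6) = 23.66 mm); Merging all regions: only the cone at (7.5, 14.5) is present, so the union is just that shape — boundary = 23.66 mm; (rotated 85° about Z; rotation is an isometry so areas/perimeters/island counts are preserved). So its perimeter = 23.66 mm. Layer 14 is larger (23.66 vs 21.25 mm).

layer 14 (z = 2.1 mm)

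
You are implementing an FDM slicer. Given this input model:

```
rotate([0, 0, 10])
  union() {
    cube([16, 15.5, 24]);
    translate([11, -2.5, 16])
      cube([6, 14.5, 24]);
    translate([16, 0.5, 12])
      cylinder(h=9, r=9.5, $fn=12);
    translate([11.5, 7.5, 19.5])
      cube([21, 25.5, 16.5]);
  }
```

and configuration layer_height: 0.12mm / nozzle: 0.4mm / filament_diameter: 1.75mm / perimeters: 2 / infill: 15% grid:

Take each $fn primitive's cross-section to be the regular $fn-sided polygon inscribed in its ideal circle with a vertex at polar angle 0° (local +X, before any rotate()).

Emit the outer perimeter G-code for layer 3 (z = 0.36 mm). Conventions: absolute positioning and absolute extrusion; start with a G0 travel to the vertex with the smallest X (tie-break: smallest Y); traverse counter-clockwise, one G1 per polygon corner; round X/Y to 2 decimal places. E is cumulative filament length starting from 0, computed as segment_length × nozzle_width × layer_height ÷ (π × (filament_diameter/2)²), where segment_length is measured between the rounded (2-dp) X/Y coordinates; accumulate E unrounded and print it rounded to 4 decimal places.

At z = 0.36 mm: the 16×15.5 cube contributes its full rectangle; the cube at (11, -2.5) does not reach this height (z outside [16, 40]); the cylinder at (16, 0.5) is not intersected at this z (z outside [12, 21]); the cube at (11.5, 7.5) is not intersected at this z (z outside [19.5, 36]); Merging all regions: only the 16×15.5 cube is present, so the union is just that shape — 1 connected region; (rotated 10° about Z; rotation is an isometry so areas/perimeters/island counts are preserved). The outline is a single polygon with 4 vertices. Extrusion per mm of travel: 0.4 × 0.12 / (π × 0.875²) = 0.019956. Accumulating E over each segment gives final E = 1.2572.

G0 X-2.69 Y15.26 Z0.36
G1 X0.00 Y0.00 E0.3092
G1 X15.76 Y2.78 E0.6286
G1 X13.07 Y18.04 E0.9378
G1 X-2.69 Y15.26 E1.2572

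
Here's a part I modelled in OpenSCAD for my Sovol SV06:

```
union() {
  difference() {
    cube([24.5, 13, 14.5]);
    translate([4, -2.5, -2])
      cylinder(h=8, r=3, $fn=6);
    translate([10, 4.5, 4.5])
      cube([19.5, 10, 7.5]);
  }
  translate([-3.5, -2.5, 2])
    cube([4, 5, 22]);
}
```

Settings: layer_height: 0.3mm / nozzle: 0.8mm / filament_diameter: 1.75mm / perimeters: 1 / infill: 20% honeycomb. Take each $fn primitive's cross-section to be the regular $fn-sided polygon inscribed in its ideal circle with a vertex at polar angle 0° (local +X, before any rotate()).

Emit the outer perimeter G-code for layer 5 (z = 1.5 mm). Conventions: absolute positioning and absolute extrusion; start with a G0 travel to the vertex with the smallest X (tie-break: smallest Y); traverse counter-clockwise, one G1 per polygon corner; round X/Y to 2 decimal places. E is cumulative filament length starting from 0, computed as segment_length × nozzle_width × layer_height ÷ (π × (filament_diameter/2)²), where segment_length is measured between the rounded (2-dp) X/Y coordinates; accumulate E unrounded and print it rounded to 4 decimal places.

G0 X0.00 Y0.00 Z1.50
G1 X2.44 Y0.00 E0.2435
G1 X2.50 Y0.10 E0.2551
G1 X5.50 Y0.10 E0.5544
G1 X5.56 Y0.00 E0.5661
G1 X24.50 Y0.00 E2.4559
G1 X24.50 Y13.00 E3.7531
G1 X0.00 Y13.00 E6.1977
G1 X0.00 Y0.00 E7.4948

At z = 1.5 mm: the 24.5×13 cube contributes its full rectangle; the r=3 cylinder at (4, -2.5) gives a regular 6-gon of circumradius 3 (constant along its height); the cube at (10, 4.5) does not reach this height (z outside [4.5, 12]); After the difference (first − rest): starting from the 24.5×13 cube, the r=3 cylinder at (4, -2.5) partially overlaps it — only the 0.30 mm² overlap (of its 23.38 mm²) is removed, clipping the outline — 1 connected region; the cube at (-3.5, -2.5) does not reach this height (z outside [2, 24]); Combining (union): only that combined region is present, so the union is just that shape — 1 connected region. The outline is a single polygon with 8 vertices. Extrusion per mm of travel: 0.8 × 0.3 / (π × 0.875²) = 0.099780. Accumulating E over each segment gives final E = 7.4948.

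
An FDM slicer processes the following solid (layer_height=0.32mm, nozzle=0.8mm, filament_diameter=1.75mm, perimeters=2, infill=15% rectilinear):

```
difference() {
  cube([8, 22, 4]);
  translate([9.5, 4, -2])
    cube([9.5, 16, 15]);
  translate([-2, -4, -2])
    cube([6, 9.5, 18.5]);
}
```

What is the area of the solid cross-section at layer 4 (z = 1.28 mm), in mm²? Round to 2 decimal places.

At z = 1.28 mm: the cube (footprint 8×22) is included at this height (area 176.00 mm²); the 9.5×16 cube at (9.5, 4) contributes its full rectangle (area 152.00 mm²); the cube at (-2, -4) is present — its section is the full 6×9.5 rectangle (area 57.00 mm²); Subtracting the remaining from the first: starting from the 8×22 cube (176.00 mm²), the 9.5×16 cube at (9.5, 4) misses the remaining region (no effect); the 6×9.5 cube at (-2, -4) partially overlaps it — only the 22.00 mm² overlap (of its 57.00 mm²) is removed, clipping the outline — area = 154.00 mm². Overall, the cross-section is a single solid region. Net area = 154.00 mm².

154.00 mm²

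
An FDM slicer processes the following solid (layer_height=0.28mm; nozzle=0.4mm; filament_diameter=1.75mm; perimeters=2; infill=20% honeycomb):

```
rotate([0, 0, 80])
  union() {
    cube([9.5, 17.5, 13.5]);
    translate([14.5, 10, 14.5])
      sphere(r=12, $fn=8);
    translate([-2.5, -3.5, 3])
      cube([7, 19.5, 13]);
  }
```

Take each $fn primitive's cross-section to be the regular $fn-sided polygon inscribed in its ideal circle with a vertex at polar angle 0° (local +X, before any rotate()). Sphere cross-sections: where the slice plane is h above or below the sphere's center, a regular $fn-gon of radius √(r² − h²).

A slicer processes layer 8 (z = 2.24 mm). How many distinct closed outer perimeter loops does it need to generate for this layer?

1

At z = 2.24 mm: the cube is present — its section is the full 9.5×17.5 rectangle; the sphere at (14.5, 10) is absent (|z−center|=12.260 > r=12); the cube at (-2.5, -3.5) is not intersected at this z (z outside [3, 16]); Taking the union: only the 9.5×17.5 cube is present, so the union is just that shape — 1 connected region; (rotated 80° about Z; rotation is an isometry so areas/perimeters/island counts are preserved). The result has 1 disconnected region.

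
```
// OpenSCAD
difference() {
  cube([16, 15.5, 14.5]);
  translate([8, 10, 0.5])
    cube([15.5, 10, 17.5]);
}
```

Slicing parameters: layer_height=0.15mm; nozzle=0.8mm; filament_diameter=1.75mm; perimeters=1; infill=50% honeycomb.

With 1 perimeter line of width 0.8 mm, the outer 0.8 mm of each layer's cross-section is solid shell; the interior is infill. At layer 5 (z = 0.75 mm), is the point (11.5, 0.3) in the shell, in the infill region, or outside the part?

At z = 0.75 mm: the cube (footprint 16×15.5) is included at this height; the cube at (8, 10) is present — its section is the full 15.5×10 rectangle; After the difference (first − rest): starting from the 16×15.5 cube, the 15.5×10 cube at (8, 10) partially overlaps it — only the 44.00 mm² overlap (of its 155.00 mm²) is removed, clipping the outline — 1 connected region. Overall, the cross-section is a single solid region. The nearest boundary edge runs (16.00, 0.00)→(0.00, 0.00); distance from the point to it = 0.30 mm. The point is inside the cross-section, 0.30 mm from the nearest boundary — within the 0.8 mm shell band (1 × 0.8).

shell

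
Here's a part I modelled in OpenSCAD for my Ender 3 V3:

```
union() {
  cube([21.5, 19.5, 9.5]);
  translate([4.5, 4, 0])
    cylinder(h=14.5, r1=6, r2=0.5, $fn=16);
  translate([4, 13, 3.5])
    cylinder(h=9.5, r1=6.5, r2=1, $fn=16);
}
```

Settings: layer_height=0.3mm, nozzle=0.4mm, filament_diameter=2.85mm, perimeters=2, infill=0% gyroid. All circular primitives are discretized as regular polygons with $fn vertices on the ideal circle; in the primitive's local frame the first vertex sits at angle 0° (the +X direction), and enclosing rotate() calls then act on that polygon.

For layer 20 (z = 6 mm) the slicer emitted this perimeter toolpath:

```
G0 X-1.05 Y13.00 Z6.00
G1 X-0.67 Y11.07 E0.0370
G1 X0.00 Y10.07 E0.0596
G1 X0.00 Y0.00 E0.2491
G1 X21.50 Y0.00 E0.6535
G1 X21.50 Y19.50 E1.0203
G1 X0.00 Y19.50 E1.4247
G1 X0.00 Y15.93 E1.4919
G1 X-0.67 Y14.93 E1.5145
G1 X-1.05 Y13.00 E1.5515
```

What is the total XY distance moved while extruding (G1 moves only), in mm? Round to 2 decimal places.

82.48 mm

Sum the Euclidean lengths of each G1 segment: total = 82.48 mm.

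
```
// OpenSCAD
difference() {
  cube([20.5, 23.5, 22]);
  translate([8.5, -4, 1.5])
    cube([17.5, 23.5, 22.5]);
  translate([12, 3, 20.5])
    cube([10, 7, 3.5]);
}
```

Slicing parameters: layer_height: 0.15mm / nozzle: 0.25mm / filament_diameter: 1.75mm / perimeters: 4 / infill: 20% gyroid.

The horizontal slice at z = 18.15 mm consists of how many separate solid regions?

1

At z = 18.15 mm: the cube is present — its section is the full 20.5×23.5 rectangle; the 17.5×23.5 cube at (8.5, -4) contributes its full rectangle; the cube at (12, 3) is absent (z outside [20.5, 24]); After the difference (first − rest): starting from the 20.5×23.5 cube, the 17.5×23.5 cube at (8.5, -4) partially overlaps it — only the 234.00 mm² overlap (of its 411.25 mm²) is removed, clipping the outline — 1 connected region. The result has 1 disconnected region.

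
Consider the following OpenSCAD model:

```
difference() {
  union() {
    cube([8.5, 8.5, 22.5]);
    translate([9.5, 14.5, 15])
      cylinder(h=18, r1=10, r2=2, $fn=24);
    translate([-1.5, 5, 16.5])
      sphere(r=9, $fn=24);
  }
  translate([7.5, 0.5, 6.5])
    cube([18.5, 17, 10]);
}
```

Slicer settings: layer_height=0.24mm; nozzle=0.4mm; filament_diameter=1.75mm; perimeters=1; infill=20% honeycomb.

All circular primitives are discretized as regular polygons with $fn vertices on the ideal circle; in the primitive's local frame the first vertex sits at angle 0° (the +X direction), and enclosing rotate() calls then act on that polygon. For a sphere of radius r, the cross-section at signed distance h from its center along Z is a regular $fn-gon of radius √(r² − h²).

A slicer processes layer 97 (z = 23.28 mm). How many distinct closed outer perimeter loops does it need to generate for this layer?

2

At z = 23.28 mm: the cube is not intersected at this z (z outside [0, 22.5]); the cone at (9.5, 14.5) contributes a regular 24-gon of circumradius 6.320 (interpolated between r1=10 and r2=2 at t=0.460); the r=9 sphere at (-1.5, 5) contributes a regular 24-gon of circumradius √(9²−6.78²) = 5.919; Combining (union): the 2 present regions are separate (no shared area or edge), so areas and boundary lengths simply add and each stays a separate island — 2 connected regions; the cube at (7.5, 0.5) does not reach this height (z outside [6.5, 16.5]); After the difference (first − rest): none of the subtracted shapes is present at this height, so the result so far is unchanged — 2 connected regions. The result has 2 disconnected regions.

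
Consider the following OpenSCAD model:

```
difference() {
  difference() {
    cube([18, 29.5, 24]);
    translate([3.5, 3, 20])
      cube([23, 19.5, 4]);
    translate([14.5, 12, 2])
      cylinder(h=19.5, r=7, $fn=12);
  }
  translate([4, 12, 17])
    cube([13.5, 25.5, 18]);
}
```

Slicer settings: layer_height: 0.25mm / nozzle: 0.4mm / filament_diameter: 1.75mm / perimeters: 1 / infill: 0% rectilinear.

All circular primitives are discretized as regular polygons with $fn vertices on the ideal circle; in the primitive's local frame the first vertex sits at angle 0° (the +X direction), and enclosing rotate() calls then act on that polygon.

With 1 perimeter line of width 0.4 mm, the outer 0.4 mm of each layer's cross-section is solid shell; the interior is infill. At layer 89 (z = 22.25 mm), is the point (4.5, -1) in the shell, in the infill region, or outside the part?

At z = 22.25 mm: the 18×29.5 cube contributes its full rectangle; the 23×19.5 cube at (3.5, 3) contributes its full rectangle; the cylinder at (14.5, 12) does not reach this height (z outside [2, 21.5]); After the difference (first − rest): starting from the 18×29.5 cube, the 23×19.5 cube at (3.5, 3) partially overlaps it — only the 282.75 mm² overlap (of its 448.50 mm²) is removed, clipping the outline — 1 connected region; the 13.5×25.5 cube at (4, 12) contributes its full rectangle; After the difference (first − rest): starting from the result so far, the 13.5×25.5 cube at (4, 12) partially overlaps it — only the 94.50 mm² overlap (of its 344.25 mm²) is removed, clipping the outline — 2 connected regions. Overall, the cross-section has 2 separate islands. The nearest boundary edge runs (18.00, 0.00)→(0.00, 0.00); distance from the point to it = 1.00 mm. The point is not inside any of the regions above, so it lies outside the cross-section (1.00 mm from the nearest boundary).

outside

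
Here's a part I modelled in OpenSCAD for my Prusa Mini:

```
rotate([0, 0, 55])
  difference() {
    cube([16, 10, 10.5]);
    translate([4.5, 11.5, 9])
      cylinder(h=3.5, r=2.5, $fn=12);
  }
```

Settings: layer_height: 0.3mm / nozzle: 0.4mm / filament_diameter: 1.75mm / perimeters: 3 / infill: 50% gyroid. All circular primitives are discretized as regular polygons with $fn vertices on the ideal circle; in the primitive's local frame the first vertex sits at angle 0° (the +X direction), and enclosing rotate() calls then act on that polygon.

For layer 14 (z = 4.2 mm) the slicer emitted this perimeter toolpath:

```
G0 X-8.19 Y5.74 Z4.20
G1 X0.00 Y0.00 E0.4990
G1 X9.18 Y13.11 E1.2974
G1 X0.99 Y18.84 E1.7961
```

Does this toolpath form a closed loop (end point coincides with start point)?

no

Start point (G0): (-8.19, 5.74). End point (last G1): the path does not return to the start — open.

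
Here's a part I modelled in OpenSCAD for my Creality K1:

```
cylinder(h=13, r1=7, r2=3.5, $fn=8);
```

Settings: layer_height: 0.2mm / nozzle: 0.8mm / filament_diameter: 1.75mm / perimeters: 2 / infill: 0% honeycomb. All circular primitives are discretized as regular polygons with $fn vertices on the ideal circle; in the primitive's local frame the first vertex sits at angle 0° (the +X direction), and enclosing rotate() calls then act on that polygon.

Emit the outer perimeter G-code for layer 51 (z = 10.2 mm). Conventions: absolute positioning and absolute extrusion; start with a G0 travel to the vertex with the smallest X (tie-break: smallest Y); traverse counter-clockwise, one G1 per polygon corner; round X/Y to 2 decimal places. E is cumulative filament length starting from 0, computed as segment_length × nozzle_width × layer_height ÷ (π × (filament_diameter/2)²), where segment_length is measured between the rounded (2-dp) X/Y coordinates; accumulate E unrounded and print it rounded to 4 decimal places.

G0 X-4.25 Y0.00 Z10.20
G1 X-3.01 Y-3.01 E0.2166
G1 X0.00 Y-4.25 E0.4331
G1 X3.01 Y-3.01 E0.6497
G1 X4.25 Y0.00 E0.8662
G1 X3.01 Y3.01 E1.0828
G1 X0.00 Y4.25 E1.2993
G1 X-3.01 Y3.01 E1.5159
G1 X-4.25 Y0.00 E1.7324

At z = 10.2 mm: the cone (r1=7→r2=3.5) has section circumradius 4.254 here — a regular 8-gon. The outline is a single polygon with 8 vertices. Extrusion per mm of travel: 0.8 × 0.2 / (π × 0.875²) = 0.066520. Accumulating E over each segment gives final E = 1.7324.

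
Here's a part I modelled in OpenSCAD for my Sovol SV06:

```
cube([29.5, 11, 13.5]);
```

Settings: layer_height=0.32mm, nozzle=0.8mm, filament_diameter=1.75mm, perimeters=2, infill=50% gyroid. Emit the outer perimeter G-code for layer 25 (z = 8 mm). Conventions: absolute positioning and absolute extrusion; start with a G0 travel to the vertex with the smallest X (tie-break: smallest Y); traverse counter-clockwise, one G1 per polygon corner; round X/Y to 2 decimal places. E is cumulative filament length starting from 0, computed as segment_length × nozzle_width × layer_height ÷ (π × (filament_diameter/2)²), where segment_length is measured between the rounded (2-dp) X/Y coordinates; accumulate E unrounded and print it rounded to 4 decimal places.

G0 X0.00 Y0.00 Z8.00
G1 X29.50 Y0.00 E3.1398
G1 X29.50 Y11.00 E4.3105
G1 X0.00 Y11.00 E7.4503
G1 X0.00 Y0.00 E8.6210

At z = 8 mm: the 29.5×11 cube contributes its full rectangle. The outline is a single polygon with 4 vertices. Extrusion per mm of travel: 0.8 × 0.32 / (π × 0.875²) = 0.106432. Accumulating E over each segment gives final E = 8.6210.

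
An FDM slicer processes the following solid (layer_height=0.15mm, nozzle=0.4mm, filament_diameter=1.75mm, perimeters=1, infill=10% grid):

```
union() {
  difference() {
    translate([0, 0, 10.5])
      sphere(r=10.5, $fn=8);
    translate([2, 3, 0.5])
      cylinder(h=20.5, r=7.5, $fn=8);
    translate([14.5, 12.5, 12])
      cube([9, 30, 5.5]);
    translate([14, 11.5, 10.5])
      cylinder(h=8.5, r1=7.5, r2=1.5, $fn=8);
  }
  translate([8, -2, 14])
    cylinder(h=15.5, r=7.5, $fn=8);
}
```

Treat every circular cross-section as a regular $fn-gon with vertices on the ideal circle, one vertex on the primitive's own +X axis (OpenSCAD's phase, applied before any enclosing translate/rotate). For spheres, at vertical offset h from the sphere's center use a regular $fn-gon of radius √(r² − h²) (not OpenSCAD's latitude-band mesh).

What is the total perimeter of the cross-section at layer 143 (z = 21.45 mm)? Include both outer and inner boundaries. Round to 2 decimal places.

45.92 mm

At z = 21.45 mm: the sphere is absent (|z−center|=10.950 > r=10.5); the cylinder at (2, 3) is absent (z outside [0.5, 21]); the cube at (14.5, 12.5) is absent (z outside [12, 17.5]); the cone at (14, 11.5) is absent (z outside [10.5, 19]); Taking the first minus the rest: the first operand is absent here, so nothing remains; the r=7.5 cylinder at (8, -2) contributes a regular 8-gon of circumradius 7.5 (perimeter = 2·8·7.500·sin(180°/8) = 45.92 mm); Merging all regions: only the r=7.5 cylinder at (8, -2) is present, so the union is just that shape — boundary = 45.92 mm. Overall, the cross-section is a single solid region. Total boundary length (outer) = 45.92 mm.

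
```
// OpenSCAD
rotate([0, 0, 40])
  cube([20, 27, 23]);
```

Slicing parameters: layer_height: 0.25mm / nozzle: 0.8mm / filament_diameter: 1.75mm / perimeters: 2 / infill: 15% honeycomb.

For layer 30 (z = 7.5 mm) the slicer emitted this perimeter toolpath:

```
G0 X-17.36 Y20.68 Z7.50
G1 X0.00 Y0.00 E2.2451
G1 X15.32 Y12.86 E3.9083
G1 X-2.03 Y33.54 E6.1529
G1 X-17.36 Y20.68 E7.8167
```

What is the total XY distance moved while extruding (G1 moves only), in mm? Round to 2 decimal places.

Sum the Euclidean lengths of each G1 segment: total = 94.01 mm.

94.01 mm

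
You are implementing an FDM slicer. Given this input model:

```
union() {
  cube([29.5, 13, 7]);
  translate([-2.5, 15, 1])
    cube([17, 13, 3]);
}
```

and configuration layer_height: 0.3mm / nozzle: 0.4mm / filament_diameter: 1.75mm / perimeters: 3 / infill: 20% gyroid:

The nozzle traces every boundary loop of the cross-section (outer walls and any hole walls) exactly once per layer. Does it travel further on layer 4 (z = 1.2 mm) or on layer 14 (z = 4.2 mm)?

Layer 4 (z = 1.2): the cube (footprint 29.5×13) is included at this height (perimeter 85.00 mm); the cube at (-2.5, 15) is present — its section is the full 17×13 rectangle (perimeter 60.00 mm); Combining (union): the 2 present regions are separate (no shared area or edge), so areas and boundary lengths simply add and each stays a separate island — boundary = 145.00 mm. So its perimeter = 145.00 mm. Layer 14 (z = 4.2): the cube is present — its section is the full 29.5×13 rectangle (perimeter 85.00 mm); the cube at (-2.5, 15) is absent (z outside [1, 4]); Merging all regions: only the 29.5×13 cube is present, so the union is just that shape — boundary = 85.00 mm. So its perimeter = 85.00 mm. Layer 4 is larger (145.00 vs 85.00 mm).

layer 4 (z = 1.2 mm)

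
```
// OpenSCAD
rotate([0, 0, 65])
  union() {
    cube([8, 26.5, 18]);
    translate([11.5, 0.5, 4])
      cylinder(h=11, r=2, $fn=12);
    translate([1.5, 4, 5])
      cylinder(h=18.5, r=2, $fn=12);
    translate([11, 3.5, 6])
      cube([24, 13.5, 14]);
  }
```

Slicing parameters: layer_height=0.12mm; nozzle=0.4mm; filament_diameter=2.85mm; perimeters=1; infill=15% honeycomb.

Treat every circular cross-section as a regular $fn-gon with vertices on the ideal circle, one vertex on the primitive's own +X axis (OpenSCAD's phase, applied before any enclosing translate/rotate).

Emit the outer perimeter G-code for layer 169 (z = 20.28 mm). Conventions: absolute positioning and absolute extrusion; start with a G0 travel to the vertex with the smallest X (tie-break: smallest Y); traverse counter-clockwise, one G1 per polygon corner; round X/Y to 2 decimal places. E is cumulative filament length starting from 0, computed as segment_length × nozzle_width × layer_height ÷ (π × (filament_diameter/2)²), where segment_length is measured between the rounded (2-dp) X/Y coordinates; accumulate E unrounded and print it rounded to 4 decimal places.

At z = 20.28 mm: the cube does not reach this height (z outside [0, 18]); the cylinder at (11.5, 0.5) is absent (z outside [4, 15]); the r=2 cylinder at (1.5, 4) contributes a regular 12-gon of circumradius 2; the cube at (11, 3.5) does not reach this height (z outside [6, 20]); Merging all regions: only the r=2 cylinder at (1.5, 4) is present, so the union is just that shape — 1 connected region; (whole slice rotated 65° about Z — lengths, areas and connectivity unchanged). The outline is a single polygon with 12 vertices. Extrusion per mm of travel: 0.4 × 0.12 / (π × 1.425²) = 0.007524. Accumulating E over each segment gives final E = 0.0935.

G0 X-4.98 Y2.88 Z20.28
G1 X-4.63 Y1.90 E0.0078
G1 X-3.84 Y1.24 E0.0156
G1 X-2.82 Y1.06 E0.0234
G1 X-1.84 Y1.41 E0.0312
G1 X-1.18 Y2.20 E0.0389
G1 X-1.00 Y3.22 E0.0467
G1 X-1.35 Y4.20 E0.0546
G1 X-2.15 Y4.86 E0.0624
G1 X-3.17 Y5.04 E0.0702
G1 X-4.14 Y4.69 E0.0779
G1 X-4.80 Y3.90 E0.0857
G1 X-4.98 Y2.88 E0.0935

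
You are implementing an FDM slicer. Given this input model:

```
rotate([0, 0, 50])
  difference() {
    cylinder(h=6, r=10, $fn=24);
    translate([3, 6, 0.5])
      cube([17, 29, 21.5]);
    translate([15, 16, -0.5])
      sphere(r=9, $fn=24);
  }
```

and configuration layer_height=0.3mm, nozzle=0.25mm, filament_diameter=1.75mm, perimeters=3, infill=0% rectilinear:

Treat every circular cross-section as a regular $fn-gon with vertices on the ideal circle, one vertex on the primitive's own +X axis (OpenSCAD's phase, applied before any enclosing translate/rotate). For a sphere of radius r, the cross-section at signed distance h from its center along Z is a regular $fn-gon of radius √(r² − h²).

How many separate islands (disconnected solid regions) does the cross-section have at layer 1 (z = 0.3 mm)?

1

At z = 0.3 mm: the r=10 cylinder contributes a regular 24-gon of circumradius 10; the cube at (3, 6) is not intersected at this z (z outside [0.5, 22]); the sphere at (15, 16): section is a regular 24-gon, circumradius = √(r²−h²) = √(9²−0.8²) = 8.964; After the difference (first − rest): starting from the r=10 cylinder, the r=9 sphere at (15, 16) misses the remaining region (no effect) — 1 connected region; (whole slice rotated 50° about Z — lengths, areas and connectivity unchanged). Overall, the cross-section is a single solid region. Island count = 1.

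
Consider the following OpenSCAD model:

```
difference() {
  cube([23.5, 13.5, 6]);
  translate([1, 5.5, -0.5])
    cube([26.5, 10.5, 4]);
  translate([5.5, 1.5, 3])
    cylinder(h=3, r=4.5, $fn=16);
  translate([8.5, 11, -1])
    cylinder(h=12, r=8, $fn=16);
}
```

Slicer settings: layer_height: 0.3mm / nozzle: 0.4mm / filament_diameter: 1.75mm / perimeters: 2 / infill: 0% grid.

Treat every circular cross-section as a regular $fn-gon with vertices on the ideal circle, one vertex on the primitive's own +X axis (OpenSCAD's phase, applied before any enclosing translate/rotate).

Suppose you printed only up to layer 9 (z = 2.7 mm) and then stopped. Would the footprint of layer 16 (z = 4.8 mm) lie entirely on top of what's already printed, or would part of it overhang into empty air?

Compare the two slices. At z = 2.7: the 23.5×13.5 cube contributes its full rectangle (area 317.25 mm²); the 26.5×10.5 cube at (1, 5.5) contributes its full rectangle (area 278.25 mm²); the cylinder at (5.5, 1.5) does not reach this height (z outside [3, 6]); the r=8 cylinder at (8.5, 11) contributes a regular 16-gon of circumradius 8 (area = (16/2)·8.000²·sin(360°/16) = 195.93 mm²); Taking the first minus the rest: starting from the 23.5×13.5 cube (317.25 mm²), the 26.5×10.5 cube at (1, 5.5) partially overlaps it — only the 180.00 mm² overlap (of its 278.25 mm²) is removed, clipping the outline; the r=8 cylinder at (8.5, 11) partially overlaps it — only the 20.03 mm² overlap (of its 195.93 mm²) is removed, clipping the outline — area = 117.22 mm². At z = 4.8: the cube (footprint 23.5×13.5) is included at this height (area 317.25 mm²); the cube at (1, 5.5) is not intersected at this z (z outside [-0.5, 3.5]); the r=4.5 cylinder at (5.5, 1.5) contributes a regular 16-gon of circumradius 4.5 (area = (16/2)·4.500²·sin(360°/16) = 61.99 mm²); the cylinder at (8.5, 11): section is a regular 16-gon, circumradius r=8 (area = (16/2)·8.000²·sin(360°/16) = 195.93 mm²); Subtracting the remaining from the first: starting from the 23.5×13.5 cube (317.25 mm²), the r=4.5 cylinder at (5.5, 1.5) partially overlaps it — only the 44.05 mm² overlap (of its 61.99 mm²) is removed, clipping the outline; the r=8 cylinder at (8.5, 11) partially overlaps it — only the 125.55 mm² overlap (of its 195.93 mm²) is removed, clipping the outline — area = 147.65 mm². Checking containment: at z = 4.8 the cross-section extends beyond the z = 2.7 cross-section by about 63.31 mm².

part overhangs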